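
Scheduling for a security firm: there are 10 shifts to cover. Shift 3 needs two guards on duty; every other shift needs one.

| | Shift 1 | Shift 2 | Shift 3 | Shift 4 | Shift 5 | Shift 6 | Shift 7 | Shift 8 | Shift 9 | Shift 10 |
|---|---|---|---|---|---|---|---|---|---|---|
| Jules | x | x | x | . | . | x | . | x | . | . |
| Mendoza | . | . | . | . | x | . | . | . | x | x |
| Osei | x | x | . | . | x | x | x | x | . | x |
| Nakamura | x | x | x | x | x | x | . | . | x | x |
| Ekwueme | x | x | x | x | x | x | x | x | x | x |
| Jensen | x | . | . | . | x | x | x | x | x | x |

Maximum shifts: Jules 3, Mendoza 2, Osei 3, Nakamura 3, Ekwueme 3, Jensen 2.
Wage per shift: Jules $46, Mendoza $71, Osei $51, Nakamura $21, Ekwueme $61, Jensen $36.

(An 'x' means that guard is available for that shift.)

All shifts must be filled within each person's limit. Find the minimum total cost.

$426

Picking the cheapest available guard for each shift independently would cost $286, but that ignores the shift limits.
An optimal schedule: Shift 1→Jules, Shift 2→Nakamura, Shift 3→Nakamura+Jules, Shift 4→Nakamura, Shift 5→Osei, Shift 6→Osei, Shift 7→Jensen, Shift 8→Jules, Shift 9→Jensen, Shift 10→Osei.
Total: 46 + 21 + 21 + 46 + 21 + 51 + 51 + 36 + 46 + 36 + 51 = $426.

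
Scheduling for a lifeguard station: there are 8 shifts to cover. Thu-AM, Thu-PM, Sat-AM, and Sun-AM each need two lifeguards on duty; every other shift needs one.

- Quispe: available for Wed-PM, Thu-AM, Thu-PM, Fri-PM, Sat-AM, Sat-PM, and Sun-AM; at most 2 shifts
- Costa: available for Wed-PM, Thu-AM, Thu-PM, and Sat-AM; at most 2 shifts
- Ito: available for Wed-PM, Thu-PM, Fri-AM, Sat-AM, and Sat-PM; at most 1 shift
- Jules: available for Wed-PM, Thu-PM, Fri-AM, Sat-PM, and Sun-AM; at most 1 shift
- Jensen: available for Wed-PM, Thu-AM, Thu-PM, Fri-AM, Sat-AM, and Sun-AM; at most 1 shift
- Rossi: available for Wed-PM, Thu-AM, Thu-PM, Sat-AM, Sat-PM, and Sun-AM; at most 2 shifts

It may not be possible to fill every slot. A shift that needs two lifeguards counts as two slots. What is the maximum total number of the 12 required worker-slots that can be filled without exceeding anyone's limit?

9

Total capacity across all lifeguards is 2+2+1+1+1+2 = 9, and 12 slots are needed, so at most 9 can be filled.
An assignment achieving 9: Thu-AM→Quispe+Costa, Fri-AM→Ito, Fri-PM→Quispe, Sat-AM→Costa+Rossi, Sat-PM→Jules, Sun-AM→Jensen+Rossi.
Loads: Quispe 2/2, Costa 2/2, Ito 1/1, Jules 1/1, Jensen 1/1, Rossi 2/2.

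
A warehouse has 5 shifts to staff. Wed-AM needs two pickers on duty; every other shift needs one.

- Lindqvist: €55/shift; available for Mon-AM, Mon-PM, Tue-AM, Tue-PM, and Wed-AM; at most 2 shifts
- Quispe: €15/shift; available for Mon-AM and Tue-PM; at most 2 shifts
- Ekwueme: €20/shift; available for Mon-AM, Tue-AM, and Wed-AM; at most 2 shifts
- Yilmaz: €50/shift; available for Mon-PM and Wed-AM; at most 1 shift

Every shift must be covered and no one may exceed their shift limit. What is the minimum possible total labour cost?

€175

Picking the cheapest available picker for each shift independently would cost €170, but that ignores the shift limits.
An optimal schedule: Mon-AM→Quispe, Mon-PM→Yilmaz, Tue-AM→Ekwueme, Tue-PM→Quispe, Wed-AM→Ekwueme+Lindqvist.
Total: 15 + 50 + 20 + 15 + 20 + 55 = €175.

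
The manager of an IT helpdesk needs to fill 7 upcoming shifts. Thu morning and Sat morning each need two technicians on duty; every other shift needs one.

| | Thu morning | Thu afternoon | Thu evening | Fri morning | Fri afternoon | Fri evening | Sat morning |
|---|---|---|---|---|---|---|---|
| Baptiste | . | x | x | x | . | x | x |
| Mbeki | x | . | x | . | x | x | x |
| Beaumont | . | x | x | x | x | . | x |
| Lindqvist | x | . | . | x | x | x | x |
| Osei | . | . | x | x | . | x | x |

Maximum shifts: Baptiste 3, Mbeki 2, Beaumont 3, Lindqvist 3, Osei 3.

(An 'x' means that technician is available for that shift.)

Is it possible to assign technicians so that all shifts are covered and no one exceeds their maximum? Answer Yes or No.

Thu morning can only be covered by Mbeki and Lindqvist, so that assignment is forced.
One valid schedule: Thu morning→Mbeki+Lindqvist, Thu afternoon→Baptiste, Thu evening→Baptiste, Fri morning→Baptiste, Fri afternoon→Mbeki, Fri evening→Lindqvist, Sat morning→Beaumont+Lindqvist.
Loads: Baptiste 3/3, Mbeki 2/2, Beaumont 1/3, Lindqvist 3/3, Osei 0/3 — all within limits.

Yes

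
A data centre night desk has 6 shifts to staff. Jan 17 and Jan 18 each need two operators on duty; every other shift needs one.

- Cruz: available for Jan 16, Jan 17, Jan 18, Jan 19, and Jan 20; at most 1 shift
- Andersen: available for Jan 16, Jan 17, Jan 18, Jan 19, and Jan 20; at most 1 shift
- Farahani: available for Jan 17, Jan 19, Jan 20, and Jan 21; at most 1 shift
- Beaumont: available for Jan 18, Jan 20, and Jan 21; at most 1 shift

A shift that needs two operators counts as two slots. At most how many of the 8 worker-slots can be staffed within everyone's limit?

Total capacity across all operators is 1+1+1+1 = 4, and 8 slots are needed, so at most 4 can be filled.
An assignment achieving 4: Jan 16→Cruz, Jan 17→Andersen, Jan 18→Beaumont, Jan 21→Farahani.
Loads: Cruz 1/1, Andersen 1/1, Farahani 1/1, Beaumont 1/1.

4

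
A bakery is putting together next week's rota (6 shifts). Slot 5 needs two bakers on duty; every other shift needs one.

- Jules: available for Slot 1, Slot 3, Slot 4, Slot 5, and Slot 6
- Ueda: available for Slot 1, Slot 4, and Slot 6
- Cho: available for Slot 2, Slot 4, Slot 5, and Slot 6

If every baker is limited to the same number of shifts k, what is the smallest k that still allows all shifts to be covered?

With 3 bakers and 7 worker-slots to fill, someone must work at least ⌈7/3⌉ = 3 shifts, so k ≥ 3.
k = 3 works: Slot 1→Jules, Slot 2→Cho, Slot 3→Jules, Slot 4→Ueda, Slot 5→Jules+Cho, Slot 6→Ueda.
Loads: Jules 3, Ueda 2, Cho 2 — all ≤ 3.

3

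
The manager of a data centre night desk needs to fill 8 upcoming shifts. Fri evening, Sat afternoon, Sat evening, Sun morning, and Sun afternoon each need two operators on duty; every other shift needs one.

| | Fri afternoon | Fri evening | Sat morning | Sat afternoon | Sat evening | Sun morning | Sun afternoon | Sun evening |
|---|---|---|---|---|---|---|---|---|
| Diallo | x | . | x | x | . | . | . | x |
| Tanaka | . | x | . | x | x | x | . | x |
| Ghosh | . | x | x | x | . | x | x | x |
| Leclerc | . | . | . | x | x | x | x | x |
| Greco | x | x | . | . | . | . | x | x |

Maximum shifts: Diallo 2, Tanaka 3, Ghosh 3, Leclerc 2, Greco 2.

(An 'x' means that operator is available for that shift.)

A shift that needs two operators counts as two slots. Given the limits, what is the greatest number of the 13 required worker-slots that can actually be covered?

Total capacity across all operators is 2+3+3+2+2 = 12, and 13 slots are needed, so at most 12 can be filled.
An assignment achieving 12: Fri afternoon→Diallo, Fri evening→Tanaka+Ghosh, Sat morning→Diallo, Sat afternoon→Leclerc, Sat evening→Tanaka+Leclerc, Sun morning→Tanaka+Ghosh, Sun afternoon→Ghosh+Greco, Sun evening→Greco.
Loads: Diallo 2/2, Tanaka 3/3, Ghosh 3/3, Leclerc 2/2, Greco 2/2.

12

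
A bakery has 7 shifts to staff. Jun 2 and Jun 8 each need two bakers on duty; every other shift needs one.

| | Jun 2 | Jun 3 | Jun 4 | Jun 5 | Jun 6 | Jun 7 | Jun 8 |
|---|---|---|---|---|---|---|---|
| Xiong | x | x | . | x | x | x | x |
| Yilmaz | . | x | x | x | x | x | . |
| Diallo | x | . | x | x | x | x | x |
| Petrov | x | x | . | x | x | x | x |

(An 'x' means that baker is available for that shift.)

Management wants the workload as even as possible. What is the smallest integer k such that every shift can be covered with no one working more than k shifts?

3

With 4 bakers and 9 worker-slots to fill, someone must work at least ⌈9/4⌉ = 3 shifts, so k ≥ 3.
k = 3 works: Jun 2→Xiong+Diallo, Jun 3→Xiong, Jun 4→Yilmaz, Jun 5→Yilmaz, Jun 6→Yilmaz, Jun 7→Diallo, Jun 8→Xiong+Diallo.
Loads: Xiong 3, Yilmaz 3, Diallo 3, Petrov 0 — all ≤ 3.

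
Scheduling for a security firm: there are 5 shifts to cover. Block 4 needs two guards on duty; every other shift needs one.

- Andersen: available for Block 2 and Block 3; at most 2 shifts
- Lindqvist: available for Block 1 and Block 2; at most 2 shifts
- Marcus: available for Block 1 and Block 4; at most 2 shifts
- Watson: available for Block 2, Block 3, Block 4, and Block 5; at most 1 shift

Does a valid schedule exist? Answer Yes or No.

Total capacity is 7 and 6 slots are needed, so capacity alone doesn't rule it out.
Shifts {Block 4, Block 5} need 3 worker-slots in total, but the guards available for any of those shifts (Marcus and Watson) can supply at most 2 among them. So no valid schedule exists.

No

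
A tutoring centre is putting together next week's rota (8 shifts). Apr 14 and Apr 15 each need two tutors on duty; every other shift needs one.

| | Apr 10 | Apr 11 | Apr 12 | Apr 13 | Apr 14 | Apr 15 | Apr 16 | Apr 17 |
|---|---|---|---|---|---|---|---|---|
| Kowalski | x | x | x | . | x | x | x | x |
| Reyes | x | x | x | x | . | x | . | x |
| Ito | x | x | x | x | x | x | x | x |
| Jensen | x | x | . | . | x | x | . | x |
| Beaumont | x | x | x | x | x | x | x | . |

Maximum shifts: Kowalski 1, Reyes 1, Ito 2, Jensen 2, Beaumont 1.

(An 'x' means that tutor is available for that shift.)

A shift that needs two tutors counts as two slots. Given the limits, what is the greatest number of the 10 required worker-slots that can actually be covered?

Total capacity across all tutors is 1+1+2+2+1 = 7, and 10 slots are needed, so at most 7 can be filled.
An assignment achieving 7: Apr 10→Beaumont, Apr 12→Ito, Apr 13→Reyes, Apr 14→Ito+Jensen, Apr 16→Kowalski, Apr 17→Jensen.
Loads: Kowalski 1/1, Reyes 1/1, Ito 2/2, Jensen 2/2, Beaumont 1/1.

7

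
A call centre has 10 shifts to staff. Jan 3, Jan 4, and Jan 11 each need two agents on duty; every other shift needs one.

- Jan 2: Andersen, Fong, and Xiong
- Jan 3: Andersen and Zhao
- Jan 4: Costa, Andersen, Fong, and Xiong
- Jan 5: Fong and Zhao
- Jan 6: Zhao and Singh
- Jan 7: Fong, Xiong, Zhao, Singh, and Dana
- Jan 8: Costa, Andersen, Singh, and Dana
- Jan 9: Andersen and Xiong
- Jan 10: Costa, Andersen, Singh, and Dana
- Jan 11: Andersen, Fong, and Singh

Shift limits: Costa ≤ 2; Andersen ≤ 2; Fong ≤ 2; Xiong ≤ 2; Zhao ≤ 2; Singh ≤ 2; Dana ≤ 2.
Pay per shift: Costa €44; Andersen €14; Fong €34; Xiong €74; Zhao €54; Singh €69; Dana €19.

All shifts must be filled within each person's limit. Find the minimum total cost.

Jan 3 can only be covered by Andersen and Zhao, so that assignment is forced.
Picking the cheapest available agent for each shift independently would cost €327, but that ignores the shift limits.
An optimal schedule: Jan 2→Fong, Jan 3→Andersen+Zhao, Jan 4→Costa+Xiong, Jan 5→Zhao, Jan 6→Singh, Jan 7→Dana, Jan 8→Dana, Jan 9→Andersen, Jan 10→Costa, Jan 11→Fong+Singh.
Total: 34 + 14 + 54 + 44 + 74 + 54 + 69 + 19 + 19 + 14 + 44 + 34 + 69 = €542.

€542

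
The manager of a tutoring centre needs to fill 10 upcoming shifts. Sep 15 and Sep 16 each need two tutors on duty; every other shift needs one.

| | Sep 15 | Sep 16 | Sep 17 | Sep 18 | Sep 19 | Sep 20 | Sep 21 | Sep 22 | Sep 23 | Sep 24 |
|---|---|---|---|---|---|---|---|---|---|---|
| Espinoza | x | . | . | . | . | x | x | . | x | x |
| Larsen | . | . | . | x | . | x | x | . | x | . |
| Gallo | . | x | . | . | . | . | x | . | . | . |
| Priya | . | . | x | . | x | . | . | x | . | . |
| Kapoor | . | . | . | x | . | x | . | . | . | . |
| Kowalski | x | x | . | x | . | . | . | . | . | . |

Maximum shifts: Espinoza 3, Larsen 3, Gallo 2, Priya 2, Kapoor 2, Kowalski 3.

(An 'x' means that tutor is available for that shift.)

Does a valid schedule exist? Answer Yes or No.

No

Total capacity is 15 and 12 slots are needed, so capacity alone doesn't rule it out.
Shifts {Sep 17, Sep 19, Sep 22} need 3 worker-slots in total, but the tutors available for any of those shifts (Priya) can supply at most 2 among them. So no valid schedule exists.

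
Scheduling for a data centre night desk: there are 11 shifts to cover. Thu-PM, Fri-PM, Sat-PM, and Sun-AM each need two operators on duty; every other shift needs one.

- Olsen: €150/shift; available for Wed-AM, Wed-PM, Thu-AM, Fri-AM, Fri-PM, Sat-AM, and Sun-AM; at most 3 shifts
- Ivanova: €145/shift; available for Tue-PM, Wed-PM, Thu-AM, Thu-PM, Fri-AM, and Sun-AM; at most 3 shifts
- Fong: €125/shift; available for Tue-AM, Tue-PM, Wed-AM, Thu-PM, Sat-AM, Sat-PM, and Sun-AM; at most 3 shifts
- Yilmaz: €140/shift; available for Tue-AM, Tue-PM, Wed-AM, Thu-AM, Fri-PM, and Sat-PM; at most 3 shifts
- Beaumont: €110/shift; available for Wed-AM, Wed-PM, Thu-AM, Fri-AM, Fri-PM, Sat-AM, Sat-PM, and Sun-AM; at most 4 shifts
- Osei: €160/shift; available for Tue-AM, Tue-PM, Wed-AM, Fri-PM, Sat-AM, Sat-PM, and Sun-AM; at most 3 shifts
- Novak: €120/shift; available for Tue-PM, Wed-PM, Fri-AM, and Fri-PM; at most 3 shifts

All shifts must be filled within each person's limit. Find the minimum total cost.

Thu-PM can only be covered by Ivanova and Fong, so that assignment is forced.
Picking the cheapest available operator for each shift independently would cost €1765, but that ignores the shift limits.
An optimal schedule: Tue-AM→Fong, Tue-PM→Novak, Wed-AM→Yilmaz, Wed-PM→Beaumont, Thu-AM→Beaumont, Thu-PM→Fong+Ivanova, Fri-AM→Novak, Fri-PM→Novak+Yilmaz, Sat-AM→Beaumont, Sat-PM→Beaumont+Yilmaz, Sun-AM→Fong+Ivanova.
Total: 125 + 120 + 140 + 110 + 110 + 125 + 145 + 120 + 120 + 140 + 110 + 110 + 140 + 125 + 145 = €1885.

€1885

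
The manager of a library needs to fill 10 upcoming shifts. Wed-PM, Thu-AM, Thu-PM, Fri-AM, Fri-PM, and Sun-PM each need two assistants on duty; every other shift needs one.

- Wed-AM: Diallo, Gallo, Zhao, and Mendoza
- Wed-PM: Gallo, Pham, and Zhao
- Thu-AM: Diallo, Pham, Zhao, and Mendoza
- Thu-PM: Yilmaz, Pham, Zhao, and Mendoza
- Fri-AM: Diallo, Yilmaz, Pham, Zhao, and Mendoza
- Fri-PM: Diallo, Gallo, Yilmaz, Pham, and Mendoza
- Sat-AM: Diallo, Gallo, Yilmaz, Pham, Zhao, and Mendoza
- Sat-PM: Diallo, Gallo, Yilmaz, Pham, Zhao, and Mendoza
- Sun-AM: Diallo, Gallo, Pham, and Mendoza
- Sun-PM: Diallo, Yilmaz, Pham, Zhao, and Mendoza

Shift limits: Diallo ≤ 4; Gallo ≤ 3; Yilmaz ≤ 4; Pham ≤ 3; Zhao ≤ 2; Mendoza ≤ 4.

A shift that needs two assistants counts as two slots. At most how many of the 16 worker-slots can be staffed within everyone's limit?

16

Total capacity across all assistants is 4+3+4+3+2+4 = 20, and 16 slots are needed, so at most 16 can be filled.
An assignment achieving 16: Wed-AM→Diallo, Wed-PM→Gallo+Pham, Thu-AM→Diallo+Pham, Thu-PM→Yilmaz+Pham, Fri-AM→Diallo+Yilmaz, Fri-PM→Gallo+Yilmaz, Sat-AM→Gallo, Sat-PM→Zhao, Sun-AM→Diallo, Sun-PM→Yilmaz+Zhao.
Loads: Diallo 4/4, Gallo 3/3, Yilmaz 4/4, Pham 3/3, Zhao 2/2, Mendoza 0/4.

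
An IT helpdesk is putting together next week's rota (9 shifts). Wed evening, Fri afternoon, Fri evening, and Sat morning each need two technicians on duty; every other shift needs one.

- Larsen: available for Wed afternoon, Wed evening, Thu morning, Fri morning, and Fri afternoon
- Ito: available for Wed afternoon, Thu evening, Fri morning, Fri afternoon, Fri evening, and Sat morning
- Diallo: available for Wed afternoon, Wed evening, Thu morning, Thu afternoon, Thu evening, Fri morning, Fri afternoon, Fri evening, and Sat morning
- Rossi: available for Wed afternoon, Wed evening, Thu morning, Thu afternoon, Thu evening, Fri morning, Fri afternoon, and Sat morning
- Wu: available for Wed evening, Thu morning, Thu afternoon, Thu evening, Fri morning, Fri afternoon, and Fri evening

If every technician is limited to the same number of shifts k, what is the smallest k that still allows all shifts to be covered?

With 5 technicians and 13 worker-slots to fill, someone must work at least ⌈13/5⌉ = 3 shifts, so k ≥ 3.
k = 3 works: Wed afternoon→Larsen, Wed evening→Rossi+Wu, Thu morning→Larsen, Thu afternoon→Diallo, Thu evening→Ito, Fri morning→Larsen, Fri afternoon→Rossi+Wu, Fri evening→Ito+Diallo, Sat morning→Ito+Diallo.
Loads: Larsen 3, Ito 3, Diallo 3, Rossi 2, Wu 2 — all ≤ 3.

3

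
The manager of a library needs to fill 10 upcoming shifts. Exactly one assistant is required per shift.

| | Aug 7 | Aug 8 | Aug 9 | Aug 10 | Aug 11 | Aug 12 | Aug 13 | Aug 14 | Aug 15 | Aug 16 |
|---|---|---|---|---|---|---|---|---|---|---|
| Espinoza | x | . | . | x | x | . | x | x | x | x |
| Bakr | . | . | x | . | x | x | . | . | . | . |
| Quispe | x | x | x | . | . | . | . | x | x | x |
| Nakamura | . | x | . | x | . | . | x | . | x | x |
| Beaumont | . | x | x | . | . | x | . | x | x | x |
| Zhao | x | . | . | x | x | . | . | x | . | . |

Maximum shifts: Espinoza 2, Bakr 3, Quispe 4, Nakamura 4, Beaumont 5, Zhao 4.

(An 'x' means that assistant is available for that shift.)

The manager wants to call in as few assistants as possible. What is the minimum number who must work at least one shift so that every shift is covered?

3

10 slots to fill and no one can take more than 5, so at least ⌈10/5⌉ = 2 assistants are needed.
Any 2 assistants together have capacity at most 5+4 = 9 < 10 slots, so 2 can never suffice.
Espinoza, Nakamura, and Beaumont alone can cover everything: Aug 7→Espinoza, Aug 8→Nakamura, Aug 9→Beaumont, Aug 10→Nakamura, Aug 11→Espinoza, Aug 12→Beaumont, Aug 13→Nakamura, Aug 14→Beaumont, Aug 15→Nakamura, Aug 16→Beaumont.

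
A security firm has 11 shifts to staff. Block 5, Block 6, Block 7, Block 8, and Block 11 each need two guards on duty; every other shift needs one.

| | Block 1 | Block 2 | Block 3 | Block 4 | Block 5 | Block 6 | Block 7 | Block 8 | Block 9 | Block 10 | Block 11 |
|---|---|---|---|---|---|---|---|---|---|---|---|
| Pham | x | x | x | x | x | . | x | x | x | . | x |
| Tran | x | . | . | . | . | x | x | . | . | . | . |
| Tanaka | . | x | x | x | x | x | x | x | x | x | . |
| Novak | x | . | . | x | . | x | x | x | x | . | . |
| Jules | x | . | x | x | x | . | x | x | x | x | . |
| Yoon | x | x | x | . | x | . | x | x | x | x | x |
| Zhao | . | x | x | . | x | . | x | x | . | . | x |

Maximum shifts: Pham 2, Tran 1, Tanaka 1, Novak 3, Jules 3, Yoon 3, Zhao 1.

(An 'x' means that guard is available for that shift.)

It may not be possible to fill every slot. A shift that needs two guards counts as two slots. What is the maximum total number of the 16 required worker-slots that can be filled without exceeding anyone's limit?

14

Total capacity across all guards is 2+1+1+3+3+3+1 = 14, and 16 slots are needed, so at most 14 can be filled.
An assignment achieving 14: Block 1→Novak, Block 2→Pham, Block 3→Jules, Block 4→Novak, Block 5→Jules+Yoon, Block 6→Tran+Tanaka, Block 8→Yoon+Zhao, Block 9→Novak, Block 10→Jules, Block 11→Pham+Yoon.
Loads: Pham 2/2, Tran 1/1, Tanaka 1/1, Novak 3/3, Jules 3/3, Yoon 3/3, Zhao 1/1.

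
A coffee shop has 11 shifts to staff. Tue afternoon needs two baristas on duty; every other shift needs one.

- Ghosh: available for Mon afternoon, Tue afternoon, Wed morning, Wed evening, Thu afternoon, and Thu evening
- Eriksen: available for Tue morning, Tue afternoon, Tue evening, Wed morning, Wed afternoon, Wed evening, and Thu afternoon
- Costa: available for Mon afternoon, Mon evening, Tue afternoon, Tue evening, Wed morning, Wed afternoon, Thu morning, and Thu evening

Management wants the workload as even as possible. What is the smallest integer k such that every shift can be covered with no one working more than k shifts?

4

With 3 baristas and 12 worker-slots to fill, someone must work at least ⌈12/3⌉ = 4 shifts, so k ≥ 4.
k = 4 works: Mon afternoon→Ghosh, Mon evening→Costa, Tue morning→Eriksen, Tue afternoon→Eriksen+Costa, Tue evening→Eriksen, Wed morning→Costa, Wed afternoon→Eriksen, Wed evening→Ghosh, Thu morning→Costa, Thu afternoon→Ghosh, Thu evening→Ghosh.
Loads: Ghosh 4, Eriksen 4, Costa 4 — all ≤ 4.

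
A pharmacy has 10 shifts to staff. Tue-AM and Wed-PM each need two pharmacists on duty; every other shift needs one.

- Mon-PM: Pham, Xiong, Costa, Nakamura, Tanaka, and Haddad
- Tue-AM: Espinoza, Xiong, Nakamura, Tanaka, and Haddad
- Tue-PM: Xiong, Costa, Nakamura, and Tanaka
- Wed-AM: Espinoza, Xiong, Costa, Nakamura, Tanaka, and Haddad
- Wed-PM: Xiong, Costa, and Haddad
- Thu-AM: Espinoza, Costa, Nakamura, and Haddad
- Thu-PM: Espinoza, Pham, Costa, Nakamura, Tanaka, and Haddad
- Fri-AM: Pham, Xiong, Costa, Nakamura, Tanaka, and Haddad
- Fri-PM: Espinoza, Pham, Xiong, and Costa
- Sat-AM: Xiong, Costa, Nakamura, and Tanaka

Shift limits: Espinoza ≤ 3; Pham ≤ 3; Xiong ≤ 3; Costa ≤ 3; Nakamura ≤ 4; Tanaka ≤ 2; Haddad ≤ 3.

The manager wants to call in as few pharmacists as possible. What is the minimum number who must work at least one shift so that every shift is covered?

4

12 slots to fill and no one can take more than 4, so at least ⌈12/4⌉ = 3 pharmacists are needed.
Any 3 pharmacists together have capacity at most 4+3+3 = 10 < 12 slots, so 3 can never suffice.
Espinoza, Pham, Xiong, and Costa alone can cover everything: Mon-PM→Pham, Tue-AM→Espinoza+Xiong, Tue-PM→Xiong, Wed-AM→Espinoza, Wed-PM→Xiong+Costa, Thu-AM→Espinoza, Thu-PM→Pham, Fri-AM→Pham, Fri-PM→Costa, Sat-AM→Costa.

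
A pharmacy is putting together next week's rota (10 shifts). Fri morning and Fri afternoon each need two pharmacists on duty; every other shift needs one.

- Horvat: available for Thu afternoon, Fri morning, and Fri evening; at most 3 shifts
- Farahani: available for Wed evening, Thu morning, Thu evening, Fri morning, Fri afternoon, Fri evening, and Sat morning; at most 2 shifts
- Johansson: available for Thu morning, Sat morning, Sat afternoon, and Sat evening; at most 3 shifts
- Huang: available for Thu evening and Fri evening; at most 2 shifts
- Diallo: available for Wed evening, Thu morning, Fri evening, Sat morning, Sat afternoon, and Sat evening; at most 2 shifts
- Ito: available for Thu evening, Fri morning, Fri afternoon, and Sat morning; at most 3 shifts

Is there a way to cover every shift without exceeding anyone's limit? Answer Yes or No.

Thu afternoon can only be covered by Horvat, so that assignment is forced.
Fri afternoon can only be covered by Farahani and Ito, so that assignment is forced.
One valid schedule: Wed evening→Farahani, Thu morning→Johansson, Thu afternoon→Horvat, Thu evening→Huang, Fri morning→Horvat+Ito, Fri afternoon→Farahani+Ito, Fri evening→Horvat, Sat morning→Diallo, Sat afternoon→Johansson, Sat evening→Johansson.
Loads: Horvat 3/3, Farahani 2/2, Johansson 3/3, Huang 1/2, Diallo 1/2, Ito 2/3 — all within limits.

Yes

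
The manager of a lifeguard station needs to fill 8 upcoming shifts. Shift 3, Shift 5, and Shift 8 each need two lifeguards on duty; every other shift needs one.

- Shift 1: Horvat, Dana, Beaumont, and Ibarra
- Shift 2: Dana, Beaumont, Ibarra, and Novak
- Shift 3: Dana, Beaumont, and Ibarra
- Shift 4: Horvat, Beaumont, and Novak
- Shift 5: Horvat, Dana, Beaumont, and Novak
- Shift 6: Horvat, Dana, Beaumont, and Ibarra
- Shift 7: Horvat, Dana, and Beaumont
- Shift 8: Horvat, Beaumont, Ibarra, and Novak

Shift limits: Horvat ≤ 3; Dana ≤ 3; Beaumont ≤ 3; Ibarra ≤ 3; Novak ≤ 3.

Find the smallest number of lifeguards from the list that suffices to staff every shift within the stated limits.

4

11 slots to fill and no one can take more than 3, so at least ⌈11/3⌉ = 4 lifeguards are needed.
Horvat, Dana, Beaumont, and Ibarra alone can cover everything: Shift 1→Beaumont, Shift 2→Dana, Shift 3→Dana+Beaumont, Shift 4→Horvat, Shift 5→Horvat+Dana, Shift 6→Ibarra, Shift 7→Horvat, Shift 8→Beaumont+Ibarra.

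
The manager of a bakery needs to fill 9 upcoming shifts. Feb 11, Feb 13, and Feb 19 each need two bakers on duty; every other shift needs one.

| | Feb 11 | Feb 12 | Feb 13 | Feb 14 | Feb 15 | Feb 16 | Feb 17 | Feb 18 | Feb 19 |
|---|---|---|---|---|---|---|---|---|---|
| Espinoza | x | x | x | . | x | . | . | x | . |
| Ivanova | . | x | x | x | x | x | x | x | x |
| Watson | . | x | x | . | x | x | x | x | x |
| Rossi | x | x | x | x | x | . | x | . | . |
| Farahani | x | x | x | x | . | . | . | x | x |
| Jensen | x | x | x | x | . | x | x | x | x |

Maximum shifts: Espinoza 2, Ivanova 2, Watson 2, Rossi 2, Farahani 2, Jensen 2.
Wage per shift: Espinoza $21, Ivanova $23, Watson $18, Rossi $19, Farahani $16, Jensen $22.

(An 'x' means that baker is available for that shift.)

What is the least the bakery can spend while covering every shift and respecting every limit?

Picking the cheapest available baker for each shift independently would cost $205, but that ignores the shift limits.
An optimal schedule: Feb 11→Rossi+Farahani, Feb 12→Watson, Feb 13→Rossi+Jensen, Feb 14→Ivanova, Feb 15→Espinoza, Feb 16→Ivanova, Feb 17→Watson, Feb 18→Espinoza, Feb 19→Farahani+Jensen.
Total: 19 + 16 + 18 + 19 + 22 + 23 + 21 + 23 + 18 + 21 + 16 + 22 = $238.

$238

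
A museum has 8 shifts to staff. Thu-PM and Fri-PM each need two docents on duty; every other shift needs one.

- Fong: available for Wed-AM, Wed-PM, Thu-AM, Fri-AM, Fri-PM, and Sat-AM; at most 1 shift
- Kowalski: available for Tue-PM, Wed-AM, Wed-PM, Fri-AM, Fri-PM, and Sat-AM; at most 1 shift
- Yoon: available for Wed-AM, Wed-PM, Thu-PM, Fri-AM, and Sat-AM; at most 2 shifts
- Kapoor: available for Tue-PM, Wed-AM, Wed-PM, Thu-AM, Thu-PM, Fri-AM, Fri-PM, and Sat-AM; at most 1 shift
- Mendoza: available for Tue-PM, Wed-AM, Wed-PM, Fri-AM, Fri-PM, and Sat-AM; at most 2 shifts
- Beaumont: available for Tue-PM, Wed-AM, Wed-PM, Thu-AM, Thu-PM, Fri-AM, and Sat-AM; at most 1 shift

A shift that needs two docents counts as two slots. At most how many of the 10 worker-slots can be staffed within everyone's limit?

Total capacity across all docents is 1+1+2+1+2+1 = 8, and 10 slots are needed, so at most 8 can be filled.
An assignment achieving 8: Tue-PM→Kowalski, Wed-AM→Yoon, Wed-PM→Mendoza, Thu-AM→Fong, Thu-PM→Yoon+Kapoor, Fri-AM→Beaumont, Fri-PM→Mendoza.
Loads: Fong 1/1, Kowalski 1/1, Yoon 2/2, Kapoor 1/1, Mendoza 2/2, Beaumont 1/1.

8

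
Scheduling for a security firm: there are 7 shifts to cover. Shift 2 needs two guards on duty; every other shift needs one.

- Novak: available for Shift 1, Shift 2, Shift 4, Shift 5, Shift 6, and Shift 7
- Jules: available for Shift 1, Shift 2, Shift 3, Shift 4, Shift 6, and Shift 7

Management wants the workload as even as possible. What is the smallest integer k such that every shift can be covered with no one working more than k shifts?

4

With 2 guards and 8 worker-slots to fill, someone must work at least ⌈8/2⌉ = 4 shifts, so k ≥ 4.
k = 4 works: Shift 1→Novak, Shift 2→Novak+Jules, Shift 3→Jules, Shift 4→Novak, Shift 5→Novak, Shift 6→Jules, Shift 7→Jules.
Loads: Novak 4, Jules 4 — all ≤ 4.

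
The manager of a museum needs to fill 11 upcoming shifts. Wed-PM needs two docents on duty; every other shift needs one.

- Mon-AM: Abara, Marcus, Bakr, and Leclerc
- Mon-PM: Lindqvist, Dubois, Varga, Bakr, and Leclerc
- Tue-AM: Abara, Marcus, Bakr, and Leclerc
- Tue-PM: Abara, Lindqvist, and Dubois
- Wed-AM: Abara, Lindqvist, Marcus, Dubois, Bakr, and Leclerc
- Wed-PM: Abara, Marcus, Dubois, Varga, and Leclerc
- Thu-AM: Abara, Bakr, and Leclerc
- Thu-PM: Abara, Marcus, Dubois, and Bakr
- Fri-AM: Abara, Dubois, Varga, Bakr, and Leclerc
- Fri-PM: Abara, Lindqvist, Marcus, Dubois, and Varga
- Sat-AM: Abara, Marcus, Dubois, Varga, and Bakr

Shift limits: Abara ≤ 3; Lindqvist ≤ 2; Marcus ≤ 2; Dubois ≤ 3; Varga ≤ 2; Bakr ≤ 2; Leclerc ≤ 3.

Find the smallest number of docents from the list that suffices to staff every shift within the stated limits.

12 slots to fill and no one can take more than 3, so at least ⌈12/3⌉ = 4 docents are needed.
Any 4 docents together have capacity at most 3+3+3+2 = 11 < 12 slots, so 4 can never suffice.
Abara, Lindqvist, Marcus, Dubois, and Varga alone can cover everything: Mon-AM→Abara, Mon-PM→Lindqvist, Tue-AM→Abara, Tue-PM→Lindqvist, Wed-AM→Marcus, Wed-PM→Dubois+Varga, Thu-AM→Abara, Thu-PM→Marcus, Fri-AM→Dubois, Fri-PM→Varga, Sat-AM→Dubois.

5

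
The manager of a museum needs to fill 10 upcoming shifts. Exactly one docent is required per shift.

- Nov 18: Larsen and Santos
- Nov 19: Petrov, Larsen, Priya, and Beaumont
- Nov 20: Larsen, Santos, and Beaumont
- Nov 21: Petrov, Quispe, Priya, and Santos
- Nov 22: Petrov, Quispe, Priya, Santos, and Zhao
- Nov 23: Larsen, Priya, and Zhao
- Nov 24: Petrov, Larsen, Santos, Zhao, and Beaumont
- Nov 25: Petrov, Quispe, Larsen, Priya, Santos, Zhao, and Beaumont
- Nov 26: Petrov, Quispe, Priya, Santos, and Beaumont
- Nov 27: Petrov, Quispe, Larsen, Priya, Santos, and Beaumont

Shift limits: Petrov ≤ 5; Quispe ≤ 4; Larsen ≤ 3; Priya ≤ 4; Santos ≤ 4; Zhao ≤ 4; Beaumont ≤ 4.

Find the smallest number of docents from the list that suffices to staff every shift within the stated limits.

10 slots to fill and no one can take more than 5, so at least ⌈10/5⌉ = 2 docents are needed.
Any 2 docents together have capacity at most 5+4 = 9 < 10 slots, so 2 can never suffice.
Petrov, Quispe, and Larsen alone can cover everything: Nov 18→Larsen, Nov 19→Petrov, Nov 20→Larsen, Nov 21→Petrov, Nov 22→Petrov, Nov 23→Larsen, Nov 24→Petrov, Nov 25→Quispe, Nov 26→Petrov, Nov 27→Quispe.

3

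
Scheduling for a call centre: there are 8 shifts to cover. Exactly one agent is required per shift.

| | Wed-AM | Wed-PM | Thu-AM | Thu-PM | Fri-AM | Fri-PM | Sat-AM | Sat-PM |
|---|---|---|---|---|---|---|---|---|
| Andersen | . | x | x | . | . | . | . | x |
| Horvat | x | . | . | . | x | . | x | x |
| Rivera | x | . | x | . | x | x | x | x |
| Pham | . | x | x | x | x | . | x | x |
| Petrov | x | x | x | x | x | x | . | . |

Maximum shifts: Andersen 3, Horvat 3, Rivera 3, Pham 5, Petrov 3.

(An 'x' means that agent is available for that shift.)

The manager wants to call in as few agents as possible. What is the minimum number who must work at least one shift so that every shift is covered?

2

8 slots to fill and no one can take more than 5, so at least ⌈8/5⌉ = 2 agents are needed.
Rivera and Pham alone can cover everything: Wed-AM→Rivera, Wed-PM→Pham, Thu-AM→Rivera, Thu-PM→Pham, Fri-AM→Pham, Fri-PM→Rivera, Sat-AM→Pham, Sat-PM→Pham.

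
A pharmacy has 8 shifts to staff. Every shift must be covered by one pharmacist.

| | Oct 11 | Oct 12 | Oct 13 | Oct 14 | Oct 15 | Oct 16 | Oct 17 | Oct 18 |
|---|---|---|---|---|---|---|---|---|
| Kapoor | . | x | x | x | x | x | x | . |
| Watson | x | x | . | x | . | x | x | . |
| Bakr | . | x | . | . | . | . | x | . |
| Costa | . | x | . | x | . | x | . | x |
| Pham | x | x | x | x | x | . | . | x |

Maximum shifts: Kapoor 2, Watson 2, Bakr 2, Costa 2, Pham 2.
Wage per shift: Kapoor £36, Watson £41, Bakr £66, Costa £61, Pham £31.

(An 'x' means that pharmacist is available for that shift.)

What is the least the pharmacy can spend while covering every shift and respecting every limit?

Picking the cheapest available pharmacist for each shift independently would cost £258, but that ignores the shift limits.
An optimal schedule: Oct 11→Pham, Oct 12→Costa, Oct 13→Pham, Oct 14→Watson, Oct 15→Kapoor, Oct 16→Kapoor, Oct 17→Watson, Oct 18→Costa.
Total: 31 + 61 + 31 + 41 + 36 + 36 + 41 + 61 = £338.

£338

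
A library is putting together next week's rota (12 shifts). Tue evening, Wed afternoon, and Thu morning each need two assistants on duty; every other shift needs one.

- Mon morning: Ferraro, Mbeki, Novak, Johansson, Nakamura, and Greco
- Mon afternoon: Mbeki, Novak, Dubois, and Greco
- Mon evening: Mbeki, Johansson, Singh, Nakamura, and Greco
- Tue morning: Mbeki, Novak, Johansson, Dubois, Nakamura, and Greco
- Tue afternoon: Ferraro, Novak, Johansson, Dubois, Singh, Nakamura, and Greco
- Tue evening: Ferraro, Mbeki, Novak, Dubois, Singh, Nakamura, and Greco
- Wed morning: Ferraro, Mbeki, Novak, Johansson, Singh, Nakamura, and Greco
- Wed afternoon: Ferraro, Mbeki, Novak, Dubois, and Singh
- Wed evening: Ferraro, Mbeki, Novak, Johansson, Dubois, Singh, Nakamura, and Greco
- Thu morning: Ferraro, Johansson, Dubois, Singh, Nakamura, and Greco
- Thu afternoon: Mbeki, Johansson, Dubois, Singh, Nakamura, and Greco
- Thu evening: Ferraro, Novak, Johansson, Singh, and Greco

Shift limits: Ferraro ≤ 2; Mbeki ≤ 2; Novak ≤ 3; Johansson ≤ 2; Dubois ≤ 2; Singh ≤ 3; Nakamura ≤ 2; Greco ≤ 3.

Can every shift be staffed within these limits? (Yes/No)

Yes

One valid schedule: Mon morning→Ferraro, Mon afternoon→Mbeki, Mon evening→Mbeki, Tue morning→Novak, Tue afternoon→Novak, Tue evening→Singh+Nakamura, Wed morning→Novak, Wed afternoon→Dubois+Singh, Wed evening→Johansson, Thu morning→Dubois+Singh, Thu afternoon→Johansson, Thu evening→Ferraro.
Loads: Ferraro 2/2, Mbeki 2/2, Novak 3/3, Johansson 2/2, Dubois 2/2, Singh 3/3, Nakamura 1/2, Greco 0/3 — all within limits.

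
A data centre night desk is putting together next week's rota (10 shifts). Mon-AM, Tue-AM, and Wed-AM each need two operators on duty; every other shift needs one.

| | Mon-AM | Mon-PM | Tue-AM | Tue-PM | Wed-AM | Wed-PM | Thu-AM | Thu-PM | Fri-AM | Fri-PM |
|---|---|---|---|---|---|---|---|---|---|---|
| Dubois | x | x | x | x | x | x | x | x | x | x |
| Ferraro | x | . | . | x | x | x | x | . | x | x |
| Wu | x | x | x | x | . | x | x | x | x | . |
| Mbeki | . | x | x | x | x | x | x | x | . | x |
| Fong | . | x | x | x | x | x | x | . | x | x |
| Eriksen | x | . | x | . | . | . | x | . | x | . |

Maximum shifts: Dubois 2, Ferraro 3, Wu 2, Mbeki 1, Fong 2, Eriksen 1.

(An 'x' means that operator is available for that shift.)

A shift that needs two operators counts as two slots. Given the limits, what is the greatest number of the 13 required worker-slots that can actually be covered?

11

Total capacity across all operators is 2+3+2+1+2+1 = 11, and 13 slots are needed, so at most 11 can be filled.
An assignment achieving 11: Mon-AM→Dubois+Ferraro, Mon-PM→Wu, Tue-AM→Wu+Fong, Tue-PM→Fong, Wed-AM→Ferraro+Mbeki, Thu-PM→Dubois, Fri-AM→Eriksen, Fri-PM→Ferraro.
Loads: Dubois 2/2, Ferraro 3/3, Wu 2/2, Mbeki 1/1, Fong 2/2, Eriksen 1/1.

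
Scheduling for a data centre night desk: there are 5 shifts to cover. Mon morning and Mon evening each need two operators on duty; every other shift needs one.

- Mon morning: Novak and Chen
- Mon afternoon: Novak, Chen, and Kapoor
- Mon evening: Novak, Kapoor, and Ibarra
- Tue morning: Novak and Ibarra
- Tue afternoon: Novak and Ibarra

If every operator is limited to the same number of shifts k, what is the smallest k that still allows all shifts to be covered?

With 4 operators and 7 worker-slots to fill, someone must work at least ⌈7/4⌉ = 2 shifts, so k ≥ 2.
k = 2 works: Mon morning→Novak+Chen, Mon afternoon→Chen, Mon evening→Kapoor+Ibarra, Tue morning→Novak, Tue afternoon→Ibarra.
Loads: Novak 2, Chen 2, Kapoor 1, Ibarra 2 — all ≤ 2.

2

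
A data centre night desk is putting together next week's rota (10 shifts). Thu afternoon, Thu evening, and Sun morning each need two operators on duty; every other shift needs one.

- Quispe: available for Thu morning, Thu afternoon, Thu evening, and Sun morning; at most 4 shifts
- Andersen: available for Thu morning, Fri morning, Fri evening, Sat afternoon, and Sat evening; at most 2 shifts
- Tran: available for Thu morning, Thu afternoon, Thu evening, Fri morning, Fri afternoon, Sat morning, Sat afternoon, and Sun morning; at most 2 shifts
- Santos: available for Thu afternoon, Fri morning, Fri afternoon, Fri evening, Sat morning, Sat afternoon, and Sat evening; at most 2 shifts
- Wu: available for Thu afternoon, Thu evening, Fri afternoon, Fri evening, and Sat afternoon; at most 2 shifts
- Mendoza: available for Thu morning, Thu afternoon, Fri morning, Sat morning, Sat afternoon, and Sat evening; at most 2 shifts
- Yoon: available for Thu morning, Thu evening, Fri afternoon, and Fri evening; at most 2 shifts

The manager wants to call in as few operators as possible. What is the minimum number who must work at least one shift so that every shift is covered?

6

13 slots to fill and no one can take more than 4, so at least ⌈13/4⌉ = 4 operators are needed.
Any 5 operators together have capacity at most 4+2+2+2+2 = 12 < 13 slots, so 5 can never suffice.
Quispe, Andersen, Tran, Santos, Wu, and Mendoza alone can cover everything: Thu morning→Quispe, Thu afternoon→Quispe+Wu, Thu evening→Quispe+Tran, Fri morning→Mendoza, Fri afternoon→Santos, Fri evening→Andersen, Sat morning→Santos, Sat afternoon→Wu, Sat evening→Andersen, Sun morning→Quispe+Tran.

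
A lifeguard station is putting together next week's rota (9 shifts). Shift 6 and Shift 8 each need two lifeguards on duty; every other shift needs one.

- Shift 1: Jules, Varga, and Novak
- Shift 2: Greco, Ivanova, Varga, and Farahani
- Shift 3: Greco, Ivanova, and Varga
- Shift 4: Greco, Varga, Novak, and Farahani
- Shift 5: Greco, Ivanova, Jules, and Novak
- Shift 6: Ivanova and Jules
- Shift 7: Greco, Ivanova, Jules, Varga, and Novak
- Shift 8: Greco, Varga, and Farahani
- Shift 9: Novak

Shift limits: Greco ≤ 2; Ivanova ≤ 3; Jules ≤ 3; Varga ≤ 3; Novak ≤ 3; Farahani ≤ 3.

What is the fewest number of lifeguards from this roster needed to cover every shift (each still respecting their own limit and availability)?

5

11 slots to fill and no one can take more than 3, so at least ⌈11/3⌉ = 4 lifeguards are needed.
Shifts {Shift 6, Shift 8, Shift 9} need 5 slots, but among the lifeguards available for them (Greco, Ivanova, Jules, Varga, Novak, and Farahani) any 4 together supply at most 4. So 4 lifeguards are not enough.
Greco, Ivanova, Jules, Varga, and Novak alone can cover everything: Shift 1→Jules, Shift 2→Greco, Shift 3→Ivanova, Shift 4→Varga, Shift 5→Ivanova, Shift 6→Ivanova+Jules, Shift 7→Jules, Shift 8→Greco+Varga, Shift 9→Novak.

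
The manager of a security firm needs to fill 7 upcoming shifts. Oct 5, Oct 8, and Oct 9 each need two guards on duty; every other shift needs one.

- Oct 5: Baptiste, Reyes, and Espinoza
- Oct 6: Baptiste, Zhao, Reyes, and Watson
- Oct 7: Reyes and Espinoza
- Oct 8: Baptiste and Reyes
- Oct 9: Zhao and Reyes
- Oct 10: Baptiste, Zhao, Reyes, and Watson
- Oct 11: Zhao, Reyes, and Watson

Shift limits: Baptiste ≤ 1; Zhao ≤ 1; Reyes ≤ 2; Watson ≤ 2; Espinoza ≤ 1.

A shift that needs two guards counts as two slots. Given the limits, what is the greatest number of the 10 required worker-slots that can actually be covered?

Total capacity across all guards is 1+1+2+2+1 = 7, and 10 slots are needed, so at most 7 can be filled.
An assignment achieving 7: Oct 5→Espinoza, Oct 6→Watson, Oct 7→Reyes, Oct 8→Baptiste+Reyes, Oct 9→Zhao, Oct 11→Watson.
Loads: Baptiste 1/1, Zhao 1/1, Reyes 2/2, Watson 2/2, Espinoza 1/1.

7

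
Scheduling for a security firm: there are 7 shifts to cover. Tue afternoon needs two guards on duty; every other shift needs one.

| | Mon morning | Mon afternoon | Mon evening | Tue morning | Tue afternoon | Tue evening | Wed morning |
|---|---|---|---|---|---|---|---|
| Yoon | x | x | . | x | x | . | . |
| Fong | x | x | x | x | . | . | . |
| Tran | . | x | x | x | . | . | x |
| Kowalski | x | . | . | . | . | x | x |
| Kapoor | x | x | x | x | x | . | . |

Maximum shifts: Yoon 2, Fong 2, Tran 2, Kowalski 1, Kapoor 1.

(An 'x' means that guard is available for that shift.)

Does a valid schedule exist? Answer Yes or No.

Tue afternoon can only be covered by Yoon and Kapoor, so that assignment is forced.
Tue evening can only be covered by Kowalski, so that assignment is forced.
One valid schedule: Mon morning→Yoon, Mon afternoon→Fong, Mon evening→Fong, Tue morning→Tran, Tue afternoon→Yoon+Kapoor, Tue evening→Kowalski, Wed morning→Tran.
Loads: Yoon 2/2, Fong 2/2, Tran 2/2, Kowalski 1/1, Kapoor 1/1 — all within limits.

Yes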